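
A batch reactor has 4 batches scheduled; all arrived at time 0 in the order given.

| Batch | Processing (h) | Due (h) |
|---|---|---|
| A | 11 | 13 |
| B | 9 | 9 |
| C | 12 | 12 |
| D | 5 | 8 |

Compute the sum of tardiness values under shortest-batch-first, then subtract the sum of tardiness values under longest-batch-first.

-20

SPT (increasing processing time): D B A C.
D: 0→5, due 8, tardiness 0
B: 5→14, due 9, tardiness 5
A: 14→25, due 13, tardiness 12
C: 25→37, due 12, tardiness 25
Sum = 0+5+12+25 = 42.
LPT (decreasing processing time): C A B D.
C: 0→12, due 12, tardiness 0
A: 12→23, due 13, tardiness 10
B: 23→32, due 9, tardiness 23
D: 32→37, due 8, tardiness 29
Sum = 0+10+23+29 = 62.
Difference = 42 − 62 = -20.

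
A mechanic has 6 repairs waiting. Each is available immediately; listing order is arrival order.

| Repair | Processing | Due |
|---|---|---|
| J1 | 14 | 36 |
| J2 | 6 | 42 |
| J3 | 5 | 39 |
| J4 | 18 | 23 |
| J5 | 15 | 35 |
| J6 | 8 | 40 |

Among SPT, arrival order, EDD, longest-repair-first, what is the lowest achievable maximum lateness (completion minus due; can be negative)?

24

SPT (increasing processing time): J3 J2 J6 J1 J5 J4.
J3: 0→5, due 39, lateness -34
J2: 5→11, due 42, lateness -31
J6: 11→19, due 40, lateness -21
J1: 19→33, due 36, lateness -3
J5: 33→48, due 35, lateness 13
J4: 48→66, due 23, lateness 43
Maximum = 43.
FIFO (arrival order): J1 J2 J3 J4 J5 J6.
J1: 0→14, due 36, lateness -22
J2: 14→20, due 42, lateness -22
J3: 20→25, due 39, lateness -14
J4: 25→43, due 23, lateness 20
J5: 43→58, due 35, lateness 23
J6: 58→66, due 40, lateness 26
Maximum = 26.
EDD (increasing due date): J4 J5 J1 J3 J6 J2.
J4: 0→18, due 23, lateness -5
J5: 18→33, due 35, lateness -2
J1: 33→47, due 36, lateness 11
J3: 47→52, due 39, lateness 13
J6: 52→60, due 40, lateness 20
J2: 60→66, due 42, lateness 24
Maximum = 24.
LPT (decreasing processing time): J4 J5 J1 J6 J2 J3.
J4: 0→18, due 23, lateness -5
J5: 18→33, due 35, lateness -2
J1: 33→47, due 36, lateness 11
J6: 47→55, due 40, lateness 15
J2: 55→61, due 42, lateness 19
J3: 61→66, due 39, lateness 27
Maximum = 27.
SPT 43, FIFO 26, EDD 24, LPT 27 → minimum 24.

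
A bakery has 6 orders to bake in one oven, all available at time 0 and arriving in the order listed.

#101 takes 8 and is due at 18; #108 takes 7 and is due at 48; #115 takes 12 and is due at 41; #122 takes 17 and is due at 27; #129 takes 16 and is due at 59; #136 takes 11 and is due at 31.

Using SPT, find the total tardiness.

44

SPT (increasing processing time): #108 #101 #136 #115 #129 #122.
#108: 0→7, due 48, tardiness 0
#101: 7→15, due 18, tardiness 0
#136: 15→26, due 31, tardiness 0
#115: 26→38, due 41, tardiness 0
#129: 38→54, due 59, tardiness 0
#122: 54→71, due 27, tardiness 44
Sum = 0+0+0+0+0+44 = 44.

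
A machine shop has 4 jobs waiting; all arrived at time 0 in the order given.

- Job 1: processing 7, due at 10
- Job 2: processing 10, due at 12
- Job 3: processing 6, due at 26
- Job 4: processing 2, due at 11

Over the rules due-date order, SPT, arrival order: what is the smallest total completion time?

50

EDD (increasing due date): Job 1 Job 4 Job 2 Job 3.
Job 1: 0→7
Job 4: 7→9
Job 2: 9→19
Job 3: 19→25
Sum = 7+9+19+25 = 60.
SPT (increasing processing time): Job 4 Job 3 Job 1 Job 2.
Job 4: 0→2
Job 3: 2→8
Job 1: 8→15
Job 2: 15→25
Sum = 2+8+15+25 = 50.
FIFO (arrival order): Job 1 Job 2 Job 3 Job 4.
Job 1: 0→7
Job 2: 7→17
Job 3: 17→23
Job 4: 23→25
Sum = 7+17+23+25 = 72.
EDD 60, SPT 50, FIFO 72 → minimum 50.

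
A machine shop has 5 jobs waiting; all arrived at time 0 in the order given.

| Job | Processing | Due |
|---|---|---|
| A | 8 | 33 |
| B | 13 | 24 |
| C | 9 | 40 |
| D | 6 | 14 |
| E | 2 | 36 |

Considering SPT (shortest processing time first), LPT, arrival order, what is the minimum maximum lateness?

14

SPT (increasing processing time): E D A C B.
E: 0→2, due 36, lateness -34
D: 2→8, due 14, lateness -6
A: 8→16, due 33, lateness -17
C: 16→25, due 40, lateness -15
B: 25→38, due 24, lateness 14
Maximum = 14.
LPT (decreasing processing time): B C A D E.
B: 0→13, due 24, lateness -11
C: 13→22, due 40, lateness -18
A: 22→30, due 33, lateness -3
D: 30→36, due 14, lateness 22
E: 36→38, due 36, lateness 2
Maximum = 22.
FIFO (arrival order): A B C D E.
A: 0→8, due 33, lateness -25
B: 8→21, due 24, lateness -3
C: 21→30, due 40, lateness -10
D: 30→36, due 14, lateness 22
E: 36→38, due 36, lateness 2
Maximum = 22.
SPT 14, LPT 22, FIFO 22 → minimum 14.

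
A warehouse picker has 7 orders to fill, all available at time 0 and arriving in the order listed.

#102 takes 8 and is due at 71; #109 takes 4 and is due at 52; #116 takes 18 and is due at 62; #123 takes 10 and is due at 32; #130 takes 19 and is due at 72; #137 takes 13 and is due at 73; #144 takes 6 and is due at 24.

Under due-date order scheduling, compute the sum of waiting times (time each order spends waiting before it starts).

191

EDD (increasing due date): #144 #123 #109 #116 #102 #130 #137.
#144: waits 0, runs 0→6
#123: waits 6, runs 6→16
#109: waits 16, runs 16→20
#116: waits 20, runs 20→38
#102: waits 38, runs 38→46
#130: waits 46, runs 46→65
#137: waits 65, runs 65→78
Sum = 0+6+16+20+38+46+65 = 191.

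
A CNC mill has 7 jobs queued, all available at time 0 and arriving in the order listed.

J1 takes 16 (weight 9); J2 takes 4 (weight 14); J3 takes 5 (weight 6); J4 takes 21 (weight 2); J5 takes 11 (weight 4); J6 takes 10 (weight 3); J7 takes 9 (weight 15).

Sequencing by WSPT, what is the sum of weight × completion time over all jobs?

1162

WSPT (decreasing weight/processing-time ratio): J2 J7 J3 J1 J5 J6 J4.
J2: finishes 4, weight 14, w·C = 56
J7: finishes 13, weight 15, w·C = 195
J3: finishes 18, weight 6, w·C = 108
J1: finishes 34, weight 9, w·C = 306
J5: finishes 45, weight 4, w·C = 180
J6: finishes 55, weight 3, w·C = 165
J4: finishes 76, weight 2, w·C = 152
Sum = 56+195+108+306+180+165+152 = 1162.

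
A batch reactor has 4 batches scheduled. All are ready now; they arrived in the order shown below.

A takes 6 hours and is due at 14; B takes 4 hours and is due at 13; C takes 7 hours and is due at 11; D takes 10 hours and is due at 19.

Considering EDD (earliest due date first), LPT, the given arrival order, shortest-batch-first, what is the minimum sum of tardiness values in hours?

11

EDD (increasing due date): C B A D.
C: 0→7, due 11, tardiness 0
B: 7→11, due 13, tardiness 0
A: 11→17, due 14, tardiness 3
D: 17→27, due 19, tardiness 8
Sum = 0+0+3+8 = 11.
LPT (decreasing processing time): D C A B.
D: 0→10, due 19, tardiness 0
C: 10→17, due 11, tardiness 6
A: 17→23, due 14, tardiness 9
B: 23→27, due 13, tardiness 14
Sum = 0+6+9+14 = 29.
FIFO (arrival order): A B C D.
A: 0→6, due 14, tardiness 0
B: 6→10, due 13, tardiness 0
C: 10→17, due 11, tardiness 6
D: 17→27, due 19, tardiness 8
Sum = 0+0+6+8 = 14.
SPT (increasing processing time): B A C D.
B: 0→4, due 13, tardiness 0
A: 4→10, due 14, tardiness 0
C: 10→17, due 11, tardiness 6
D: 17→27, due 19, tardiness 8
Sum = 0+0+6+8 = 14.
EDD 11, LPT 29, FIFO 14, SPT 14 → minimum 11.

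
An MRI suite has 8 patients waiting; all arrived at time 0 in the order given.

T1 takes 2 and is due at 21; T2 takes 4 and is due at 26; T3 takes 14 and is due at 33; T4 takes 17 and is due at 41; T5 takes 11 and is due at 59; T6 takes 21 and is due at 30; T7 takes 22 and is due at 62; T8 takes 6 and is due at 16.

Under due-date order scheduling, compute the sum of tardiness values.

EDD (increasing due date): T8 T1 T2 T6 T3 T4 T5 T7.
T8: 0→6, due 16, tardiness 0
T1: 6→8, due 21, tardiness 0
T2: 8→12, due 26, tardiness 0
T6: 12→33, due 30, tardiness 3
T3: 33→47, due 33, tardiness 14
T4: 47→64, due 41, tardiness 23
T5: 64→75, due 59, tardiness 16
T7: 75→97, due 62, tardiness 35
Sum = 0+0+0+3+14+23+16+35 = 91.

91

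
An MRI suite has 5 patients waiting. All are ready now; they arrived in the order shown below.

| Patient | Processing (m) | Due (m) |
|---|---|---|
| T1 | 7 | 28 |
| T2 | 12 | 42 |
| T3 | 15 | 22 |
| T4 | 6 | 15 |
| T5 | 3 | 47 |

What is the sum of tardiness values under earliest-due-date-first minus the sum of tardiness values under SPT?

EDD (increasing due date): T4 T3 T1 T2 T5.
T4: 0→6, due 15, tardiness 0
T3: 6→21, due 22, tardiness 0
T1: 21→28, due 28, tardiness 0
T2: 28→40, due 42, tardiness 0
T5: 40→43, due 47, tardiness 0
Sum = 0+0+0+0+0 = 0.
SPT (increasing processing time): T5 T4 T1 T2 T3.
T5: 0→3, due 47, tardiness 0
T4: 3→9, due 15, tardiness 0
T1: 9→16, due 28, tardiness 0
T2: 16→28, due 42, tardiness 0
T3: 28→43, due 22, tardiness 21
Sum = 0+0+0+0+21 = 21.
Difference = 0 − 21 = -21.

-21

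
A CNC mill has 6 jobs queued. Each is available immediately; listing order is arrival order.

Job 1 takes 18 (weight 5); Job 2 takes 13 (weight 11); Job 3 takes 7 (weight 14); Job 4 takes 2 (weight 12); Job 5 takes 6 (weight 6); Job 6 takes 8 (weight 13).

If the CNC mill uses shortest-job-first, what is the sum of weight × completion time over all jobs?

SPT (increasing processing time): Job 4 Job 5 Job 3 Job 6 Job 2 Job 1.
Job 4: finishes 2, weight 12, w·C = 24
Job 5: finishes 8, weight 6, w·C = 48
Job 3: finishes 15, weight 14, w·C = 210
Job 6: finishes 23, weight 13, w·C = 299
Job 2: finishes 36, weight 11, w·C = 396
Job 1: finishes 54, weight 5, w·C = 270
Sum = 24+48+210+299+396+270 = 1247.

1247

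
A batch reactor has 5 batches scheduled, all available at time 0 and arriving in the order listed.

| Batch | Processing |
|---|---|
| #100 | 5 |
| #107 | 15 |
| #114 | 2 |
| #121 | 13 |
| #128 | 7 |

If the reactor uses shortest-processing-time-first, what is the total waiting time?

50

SPT (increasing processing time): #114 #100 #128 #121 #107.
#114: waits 0, runs 0→2
#100: waits 2, runs 2→7
#128: waits 7, runs 7→14
#121: waits 14, runs 14→27
#107: waits 27, runs 27→42
Sum = 0+2+7+14+27 = 50.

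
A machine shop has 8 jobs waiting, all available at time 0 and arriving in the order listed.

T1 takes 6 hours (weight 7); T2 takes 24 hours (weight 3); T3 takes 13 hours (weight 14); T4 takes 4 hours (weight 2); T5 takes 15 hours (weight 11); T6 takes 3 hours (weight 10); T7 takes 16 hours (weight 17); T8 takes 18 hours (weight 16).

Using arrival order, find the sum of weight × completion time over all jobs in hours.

FIFO (arrival order): T1 T2 T3 T4 T5 T6 T7 T8.
T1: finishes 6, weight 7, w·C = 42
T2: finishes 30, weight 3, w·C = 90
T3: finishes 43, weight 14, w·C = 602
T4: finishes 47, weight 2, w·C = 94
T5: finishes 62, weight 11, w·C = 682
T6: finishes 65, weight 10, w·C = 650
T7: finishes 81, weight 17, w·C = 1377
T8: finishes 99, weight 16, w·C = 1584
Sum = 42+90+602+94+682+650+1377+1584 = 5121.

5121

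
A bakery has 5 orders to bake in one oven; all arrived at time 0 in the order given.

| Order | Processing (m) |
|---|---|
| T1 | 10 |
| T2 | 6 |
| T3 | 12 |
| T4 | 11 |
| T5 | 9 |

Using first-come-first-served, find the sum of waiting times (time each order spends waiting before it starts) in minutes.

93

FIFO (arrival order): T1 T2 T3 T4 T5.
T1: waits 0, runs 0→10
T2: waits 10, runs 10→16
T3: waits 16, runs 16→28
T4: waits 28, runs 28→39
T5: waits 39, runs 39→48
Sum = 0+10+16+28+39 = 93.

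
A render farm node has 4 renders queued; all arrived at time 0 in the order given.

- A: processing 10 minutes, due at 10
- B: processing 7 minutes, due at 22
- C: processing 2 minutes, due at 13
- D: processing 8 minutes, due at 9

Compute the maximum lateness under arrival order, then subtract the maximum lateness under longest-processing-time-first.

4

FIFO (arrival order): A B C D.
A: 0→10, due 10, lateness 0
B: 10→17, due 22, lateness -5
C: 17→19, due 13, lateness 6
D: 19→27, due 9, lateness 18
Maximum = 18.
LPT (decreasing processing time): A D B C.
A: 0→10, due 10, lateness 0
D: 10→18, due 9, lateness 9
B: 18→25, due 22, lateness 3
C: 25→27, due 13, lateness 14
Maximum = 14.
Difference = 18 − 14 = 4.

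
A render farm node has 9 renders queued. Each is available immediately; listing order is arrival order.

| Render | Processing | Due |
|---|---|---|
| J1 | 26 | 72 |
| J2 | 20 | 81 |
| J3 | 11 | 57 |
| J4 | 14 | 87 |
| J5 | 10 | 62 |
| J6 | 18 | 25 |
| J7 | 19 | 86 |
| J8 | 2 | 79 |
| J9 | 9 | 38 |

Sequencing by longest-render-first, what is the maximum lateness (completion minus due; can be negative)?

89

LPT (decreasing processing time): J1 J2 J7 J6 J4 J3 J5 J9 J8.
J1: 0→26, due 72, lateness -46
J2: 26→46, due 81, lateness -35
J7: 46→65, due 86, lateness -21
J6: 65→83, due 25, lateness 58
J4: 83→97, due 87, lateness 10
J3: 97→108, due 57, lateness 51
J5: 108→118, due 62, lateness 56
J9: 118→127, due 38, lateness 89
J8: 127→129, due 79, lateness 50
Maximum = 89.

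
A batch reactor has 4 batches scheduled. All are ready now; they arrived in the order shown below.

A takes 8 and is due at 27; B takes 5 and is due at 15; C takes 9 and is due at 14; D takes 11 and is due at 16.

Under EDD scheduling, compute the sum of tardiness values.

EDD (increasing due date): C B D A.
C: 0→9, due 14, tardiness 0
B: 9→14, due 15, tardiness 0
D: 14→25, due 16, tardiness 9
A: 25→33, due 27, tardiness 6
Sum = 0+0+9+6 = 15.

15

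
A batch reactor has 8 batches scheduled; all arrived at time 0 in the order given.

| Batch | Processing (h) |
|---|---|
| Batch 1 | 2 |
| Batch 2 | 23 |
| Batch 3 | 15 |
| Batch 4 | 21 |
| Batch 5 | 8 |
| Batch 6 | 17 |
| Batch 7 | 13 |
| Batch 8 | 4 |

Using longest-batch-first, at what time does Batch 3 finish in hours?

LPT (decreasing processing time): Batch 2 Batch 4 Batch 6 Batch 3 Batch 7 Batch 5 Batch 8 Batch 1.
Batch 2: 0→23
Batch 4: 23→44
Batch 6: 44→61
Batch 3: 61→76

76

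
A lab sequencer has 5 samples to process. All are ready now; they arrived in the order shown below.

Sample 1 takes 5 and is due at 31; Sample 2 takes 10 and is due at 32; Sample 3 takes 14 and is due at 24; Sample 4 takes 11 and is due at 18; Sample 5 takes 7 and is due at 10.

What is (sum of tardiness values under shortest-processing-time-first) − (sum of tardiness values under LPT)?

-18

SPT (increasing processing time): Sample 1 Sample 5 Sample 2 Sample 4 Sample 3.
Sample 1: 0→5, due 31, tardiness 0
Sample 5: 5→12, due 10, tardiness 2
Sample 2: 12→22, due 32, tardiness 0
Sample 4: 22→33, due 18, tardiness 15
Sample 3: 33→47, due 24, tardiness 23
Sum = 0+2+0+15+23 = 40.
LPT (decreasing processing time): Sample 3 Sample 4 Sample 2 Sample 5 Sample 1.
Sample 3: 0→14, due 24, tardiness 0
Sample 4: 14→25, due 18, tardiness 7
Sample 2: 25→35, due 32, tardiness 3
Sample 5: 35→42, due 10, tardiness 32
Sample 1: 42→47, due 31, tardiness 16
Sum = 0+7+3+32+16 = 58.
Difference = 40 − 58 = -18.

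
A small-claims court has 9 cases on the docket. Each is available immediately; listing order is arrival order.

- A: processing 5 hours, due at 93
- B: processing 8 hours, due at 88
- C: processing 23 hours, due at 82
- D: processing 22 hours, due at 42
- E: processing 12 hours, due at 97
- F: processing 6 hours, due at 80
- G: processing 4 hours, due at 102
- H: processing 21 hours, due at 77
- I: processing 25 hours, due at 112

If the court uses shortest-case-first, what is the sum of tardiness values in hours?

69

SPT (increasing processing time): G A F B E H D C I.
G: 0→4, due 102, tardiness 0
A: 4→9, due 93, tardiness 0
F: 9→15, due 80, tardiness 0
B: 15→23, due 88, tardiness 0
E: 23→35, due 97, tardiness 0
H: 35→56, due 77, tardiness 0
D: 56→78, due 42, tardiness 36
C: 78→101, due 82, tardiness 19
I: 101→126, due 112, tardiness 14
Sum = 0+0+0+0+0+0+36+19+14 = 69.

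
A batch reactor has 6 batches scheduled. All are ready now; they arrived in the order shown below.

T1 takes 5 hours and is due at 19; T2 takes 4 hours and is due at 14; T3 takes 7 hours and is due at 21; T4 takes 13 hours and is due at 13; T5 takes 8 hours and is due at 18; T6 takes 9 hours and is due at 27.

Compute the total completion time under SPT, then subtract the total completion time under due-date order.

-36

SPT (increasing processing time): T2 T1 T3 T5 T6 T4.
T2: 0→4
T1: 4→9
T3: 9→16
T5: 16→24
T6: 24→33
T4: 33→46
Sum = 4+9+16+24+33+46 = 132.
EDD (increasing due date): T4 T2 T5 T1 T3 T6.
T4: 0→13
T2: 13→17
T5: 17→25
T1: 25→30
T3: 30→37
T6: 37→46
Sum = 13+17+25+30+37+46 = 168.
Difference = 132 − 168 = -36.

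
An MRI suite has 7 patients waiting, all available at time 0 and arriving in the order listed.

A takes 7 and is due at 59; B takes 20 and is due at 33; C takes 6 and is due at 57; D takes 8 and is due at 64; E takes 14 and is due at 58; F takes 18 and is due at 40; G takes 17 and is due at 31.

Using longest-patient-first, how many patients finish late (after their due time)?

LPT (decreasing processing time): B F G E D A C.
B: 0→20, due 33, tardiness 0
F: 20→38, due 40, tardiness 0
G: 38→55, due 31, tardiness 24
E: 55→69, due 58, tardiness 11
D: 69→77, due 64, tardiness 13
A: 77→84, due 59, tardiness 25
C: 84→90, due 57, tardiness 33
Late patients: 5.

5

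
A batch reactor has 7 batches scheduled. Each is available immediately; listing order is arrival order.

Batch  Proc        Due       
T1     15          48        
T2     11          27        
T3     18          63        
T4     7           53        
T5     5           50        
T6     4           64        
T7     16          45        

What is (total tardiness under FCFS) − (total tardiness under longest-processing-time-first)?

FIFO (arrival order): T1 T2 T3 T4 T5 T6 T7.
T1: 0→15, due 48, tardiness 0
T2: 15→26, due 27, tardiness 0
T3: 26→44, due 63, tardiness 0
T4: 44→51, due 53, tardiness 0
T5: 51→56, due 50, tardiness 6
T6: 56→60, due 64, tardiness 0
T7: 60→76, due 45, tardiness 31
Sum = 0+0+0+0+6+0+31 = 37.
LPT (decreasing processing time): T3 T7 T1 T2 T4 T5 T6.
T3: 0→18, due 63, tardiness 0
T7: 18→34, due 45, tardiness 0
T1: 34→49, due 48, tardiness 1
T2: 49→60, due 27, tardiness 33
T4: 60→67, due 53, tardiness 14
T5: 67→72, due 50, tardiness 22
T6: 72→76, due 64, tardiness 12
Sum = 0+0+1+33+14+22+12 = 82.
Difference = 37 − 82 = -45.

-45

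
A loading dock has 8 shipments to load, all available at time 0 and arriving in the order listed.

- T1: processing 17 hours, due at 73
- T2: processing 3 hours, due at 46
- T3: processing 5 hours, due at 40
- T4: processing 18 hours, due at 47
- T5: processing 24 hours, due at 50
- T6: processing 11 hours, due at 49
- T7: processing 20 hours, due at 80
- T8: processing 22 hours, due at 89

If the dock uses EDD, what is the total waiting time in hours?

313

EDD (increasing due date): T3 T2 T4 T6 T5 T1 T7 T8.
T3: waits 0, runs 0→5
T2: waits 5, runs 5→8
T4: waits 8, runs 8→26
T6: waits 26, runs 26→37
T5: waits 37, runs 37→61
T1: waits 61, runs 61→78
T7: waits 78, runs 78→98
T8: waits 98, runs 98→120
Sum = 0+5+8+26+37+61+78+98 = 313.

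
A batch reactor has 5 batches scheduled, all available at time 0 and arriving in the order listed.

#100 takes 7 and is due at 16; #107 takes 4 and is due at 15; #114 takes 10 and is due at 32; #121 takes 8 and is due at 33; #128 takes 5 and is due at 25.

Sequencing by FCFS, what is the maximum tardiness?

FIFO (arrival order): #100 #107 #114 #121 #128.
#100: 0→7, due 16, tardiness 0
#107: 7→11, due 15, tardiness 0
#114: 11→21, due 32, tardiness 0
#121: 21→29, due 33, tardiness 0
#128: 29→34, due 25, tardiness 9
Maximum = 9.

9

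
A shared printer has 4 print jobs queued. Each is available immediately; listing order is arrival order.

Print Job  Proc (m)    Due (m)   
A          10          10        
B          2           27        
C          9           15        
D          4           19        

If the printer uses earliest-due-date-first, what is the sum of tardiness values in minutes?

8

EDD (increasing due date): A C D B.
A: 0→10, due 10, tardiness 0
C: 10→19, due 15, tardiness 4
D: 19→23, due 19, tardiness 4
B: 23→25, due 27, tardiness 0
Sum = 0+4+4+0 = 8.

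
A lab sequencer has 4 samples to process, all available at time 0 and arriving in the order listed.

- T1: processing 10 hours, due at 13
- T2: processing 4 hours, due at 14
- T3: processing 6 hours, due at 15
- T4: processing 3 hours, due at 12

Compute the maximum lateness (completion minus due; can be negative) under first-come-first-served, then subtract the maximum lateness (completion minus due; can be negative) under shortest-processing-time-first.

FIFO (arrival order): T1 T2 T3 T4.
T1: 0→10, due 13, lateness -3
T2: 10→14, due 14, lateness 0
T3: 14→20, due 15, lateness 5
T4: 20→23, due 12, lateness 11
Maximum = 11.
SPT (increasing processing time): T4 T2 T3 T1.
T4: 0→3, due 12, lateness -9
T2: 3→7, due 14, lateness -7
T3: 7→13, due 15, lateness -2
T1: 13→23, due 13, lateness 10
Maximum = 10.
Difference = 11 − 10 = 1.

1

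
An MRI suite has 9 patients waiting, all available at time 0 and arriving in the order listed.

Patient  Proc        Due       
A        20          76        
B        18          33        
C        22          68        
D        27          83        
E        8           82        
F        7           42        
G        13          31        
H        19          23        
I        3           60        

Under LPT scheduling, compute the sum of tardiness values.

LPT (decreasing processing time): D C A H B G E F I.
D: 0→27, due 83, tardiness 0
C: 27→49, due 68, tardiness 0
A: 49→69, due 76, tardiness 0
H: 69→88, due 23, tardiness 65
B: 88→106, due 33, tardiness 73
G: 106→119, due 31, tardiness 88
E: 119→127, due 82, tardiness 45
F: 127→134, due 42, tardiness 92
I: 134→137, due 60, tardiness 77
Sum = 0+0+0+65+73+88+45+92+77 = 440.

440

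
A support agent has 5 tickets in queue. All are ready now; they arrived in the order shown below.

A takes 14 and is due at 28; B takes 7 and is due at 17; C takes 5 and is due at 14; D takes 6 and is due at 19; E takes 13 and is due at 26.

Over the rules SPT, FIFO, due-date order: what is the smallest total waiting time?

65

SPT (increasing processing time): C D B E A.
C: waits 0, runs 0→5
D: waits 5, runs 5→11
B: waits 11, runs 11→18
E: waits 18, runs 18→31
A: waits 31, runs 31→45
Sum = 0+5+11+18+31 = 65.
FIFO (arrival order): A B C D E.
A: waits 0, runs 0→14
B: waits 14, runs 14→21
C: waits 21, runs 21→26
D: waits 26, runs 26→32
E: waits 32, runs 32→45
Sum = 0+14+21+26+32 = 93.
EDD (increasing due date): C B D E A.
C: waits 0, runs 0→5
B: waits 5, runs 5→12
D: waits 12, runs 12→18
E: waits 18, runs 18→31
A: waits 31, runs 31→45
Sum = 0+5+12+18+31 = 66.
SPT 65, FIFO 93, EDD 66 → minimum 65.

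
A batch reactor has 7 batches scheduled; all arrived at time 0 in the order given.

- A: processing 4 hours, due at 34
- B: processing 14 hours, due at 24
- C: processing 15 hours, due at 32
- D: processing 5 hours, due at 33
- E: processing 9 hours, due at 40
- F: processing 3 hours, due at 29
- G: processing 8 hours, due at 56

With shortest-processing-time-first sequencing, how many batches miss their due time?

SPT (increasing processing time): F A D G E B C.
F: 0→3, due 29, tardiness 0
A: 3→7, due 34, tardiness 0
D: 7→12, due 33, tardiness 0
G: 12→20, due 56, tardiness 0
E: 20→29, due 40, tardiness 0
B: 29→43, due 24, tardiness 19
C: 43→58, due 32, tardiness 26
Late batches: 2.

2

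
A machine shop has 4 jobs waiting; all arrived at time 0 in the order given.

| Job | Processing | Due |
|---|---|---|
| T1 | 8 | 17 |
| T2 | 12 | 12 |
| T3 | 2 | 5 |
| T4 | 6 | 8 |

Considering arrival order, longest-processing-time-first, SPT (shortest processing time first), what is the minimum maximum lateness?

16

FIFO (arrival order): T1 T2 T3 T4.
T1: 0→8, due 17, lateness -9
T2: 8→20, due 12, lateness 8
T3: 20→22, due 5, lateness 17
T4: 22→28, due 8, lateness 20
Maximum = 20.
LPT (decreasing processing time): T2 T1 T4 T3.
T2: 0→12, due 12, lateness 0
T1: 12→20, due 17, lateness 3
T4: 20→26, due 8, lateness 18
T3: 26→28, due 5, lateness 23
Maximum = 23.
SPT (increasing processing time): T3 T4 T1 T2.
T3: 0→2, due 5, lateness -3
T4: 2→8, due 8, lateness 0
T1: 8→16, due 17, lateness -1
T2: 16→28, due 12, lateness 16
Maximum = 16.
FIFO 20, LPT 23, SPT 16 → minimum 16.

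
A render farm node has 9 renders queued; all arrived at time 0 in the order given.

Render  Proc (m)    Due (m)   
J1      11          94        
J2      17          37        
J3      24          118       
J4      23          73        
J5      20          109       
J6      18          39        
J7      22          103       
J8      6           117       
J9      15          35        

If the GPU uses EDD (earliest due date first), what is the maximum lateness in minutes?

38

EDD (increasing due date): J9 J2 J6 J4 J1 J7 J5 J8 J3.
J9: 0→15, due 35, lateness -20
J2: 15→32, due 37, lateness -5
J6: 32→50, due 39, lateness 11
J4: 50→73, due 73, lateness 0
J1: 73→84, due 94, lateness -10
J7: 84→106, due 103, lateness 3
J5: 106→126, due 109, lateness 17
J8: 126→132, due 117, lateness 15
J3: 132→156, due 118, lateness 38
Maximum = 38.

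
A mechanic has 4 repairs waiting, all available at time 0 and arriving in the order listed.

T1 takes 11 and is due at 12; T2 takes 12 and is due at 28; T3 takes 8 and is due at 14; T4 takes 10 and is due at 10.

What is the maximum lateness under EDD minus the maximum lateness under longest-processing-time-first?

-12

EDD (increasing due date): T4 T1 T3 T2.
T4: 0→10, due 10, lateness 0
T1: 10→21, due 12, lateness 9
T3: 21→29, due 14, lateness 15
T2: 29→41, due 28, lateness 13
Maximum = 15.
LPT (decreasing processing time): T2 T1 T4 T3.
T2: 0→12, due 28, lateness -16
T1: 12→23, due 12, lateness 11
T4: 23→33, due 10, lateness 23
T3: 33→41, due 14, lateness 27
Maximum = 27.
Difference = 15 − 27 = -12.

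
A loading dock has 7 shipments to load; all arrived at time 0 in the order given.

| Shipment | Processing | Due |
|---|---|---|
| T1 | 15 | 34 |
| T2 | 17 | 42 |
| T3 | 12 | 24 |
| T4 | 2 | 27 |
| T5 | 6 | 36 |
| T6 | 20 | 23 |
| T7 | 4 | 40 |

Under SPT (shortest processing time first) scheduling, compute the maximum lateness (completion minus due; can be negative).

SPT (increasing processing time): T4 T7 T5 T3 T1 T2 T6.
T4: 0→2, due 27, lateness -25
T7: 2→6, due 40, lateness -34
T5: 6→12, due 36, lateness -24
T3: 12→24, due 24, lateness 0
T1: 24→39, due 34, lateness 5
T2: 39→56, due 42, lateness 14
T6: 56→76, due 23, lateness 53
Maximum = 53.

53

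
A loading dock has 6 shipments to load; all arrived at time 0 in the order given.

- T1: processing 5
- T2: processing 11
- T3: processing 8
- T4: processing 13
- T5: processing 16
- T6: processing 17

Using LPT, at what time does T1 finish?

70

LPT (decreasing processing time): T6 T5 T4 T2 T3 T1.
T6: 0→17
T5: 17→33
T4: 33→46
T2: 46→57
T3: 57→65
T1: 65→70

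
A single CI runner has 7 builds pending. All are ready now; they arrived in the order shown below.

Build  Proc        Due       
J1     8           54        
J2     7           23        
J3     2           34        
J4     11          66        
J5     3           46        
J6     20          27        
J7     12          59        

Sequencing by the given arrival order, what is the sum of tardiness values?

28

FIFO (arrival order): J1 J2 J3 J4 J5 J6 J7.
J1: 0→8, due 54, tardiness 0
J2: 8→15, due 23, tardiness 0
J3: 15→17, due 34, tardiness 0
J4: 17→28, due 66, tardiness 0
J5: 28→31, due 46, tardiness 0
J6: 31→51, due 27, tardiness 24
J7: 51→63, due 59, tardiness 4
Sum = 0+0+0+0+0+24+4 = 28.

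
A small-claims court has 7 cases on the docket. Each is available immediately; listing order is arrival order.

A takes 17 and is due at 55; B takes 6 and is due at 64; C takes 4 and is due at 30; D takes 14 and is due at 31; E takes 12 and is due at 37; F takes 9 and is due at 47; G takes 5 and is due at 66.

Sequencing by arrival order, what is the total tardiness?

FIFO (arrival order): A B C D E F G.
A: 0→17, due 55, tardiness 0
B: 17→23, due 64, tardiness 0
C: 23→27, due 30, tardiness 0
D: 27→41, due 31, tardiness 10
E: 41→53, due 37, tardiness 16
F: 53→62, due 47, tardiness 15
G: 62→67, due 66, tardiness 1
Sum = 0+0+0+10+16+15+1 = 42.

42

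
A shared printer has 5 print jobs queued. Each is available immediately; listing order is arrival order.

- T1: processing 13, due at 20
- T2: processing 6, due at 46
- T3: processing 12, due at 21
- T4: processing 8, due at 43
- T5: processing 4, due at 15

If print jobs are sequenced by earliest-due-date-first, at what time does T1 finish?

EDD (increasing due date): T5 T1 T3 T4 T2.
T5: 0→4
T1: 4→17

17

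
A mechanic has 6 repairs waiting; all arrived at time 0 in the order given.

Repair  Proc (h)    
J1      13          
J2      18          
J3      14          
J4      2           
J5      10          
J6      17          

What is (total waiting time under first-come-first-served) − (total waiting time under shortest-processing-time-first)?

FIFO (arrival order): J1 J2 J3 J4 J5 J6.
J1: waits 0, runs 0→13
J2: waits 13, runs 13→31
J3: waits 31, runs 31→45
J4: waits 45, runs 45→47
J5: waits 47, runs 47→57
J6: waits 57, runs 57→74
Sum = 0+13+31+45+47+57 = 193.
SPT (increasing processing time): J4 J5 J1 J3 J6 J2.
J4: waits 0, runs 0→2
J5: waits 2, runs 2→12
J1: waits 12, runs 12→25
J3: waits 25, runs 25→39
J6: waits 39, runs 39→56
J2: waits 56, runs 56→74
Sum = 0+2+12+25+39+56 = 134.
Difference = 193 − 134 = 59.

59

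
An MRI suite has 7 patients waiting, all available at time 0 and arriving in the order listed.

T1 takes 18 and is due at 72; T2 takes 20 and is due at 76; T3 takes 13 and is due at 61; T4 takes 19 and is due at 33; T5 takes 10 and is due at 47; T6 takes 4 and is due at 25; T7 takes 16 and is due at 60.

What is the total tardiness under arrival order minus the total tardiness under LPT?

1

FIFO (arrival order): T1 T2 T3 T4 T5 T6 T7.
T1: 0→18, due 72, tardiness 0
T2: 18→38, due 76, tardiness 0
T3: 38→51, due 61, tardiness 0
T4: 51→70, due 33, tardiness 37
T5: 70→80, due 47, tardiness 33
T6: 80→84, due 25, tardiness 59
T7: 84→100, due 60, tardiness 40
Sum = 0+0+0+37+33+59+40 = 169.
LPT (decreasing processing time): T2 T4 T1 T7 T3 T5 T6.
T2: 0→20, due 76, tardiness 0
T4: 20→39, due 33, tardiness 6
T1: 39→57, due 72, tardiness 0
T7: 57→73, due 60, tardiness 13
T3: 73→86, due 61, tardiness 25
T5: 86→96, due 47, tardiness 49
T6: 96→100, due 25, tardiness 75
Sum = 0+6+0+13+25+49+75 = 168.
Difference = 169 − 168 = 1.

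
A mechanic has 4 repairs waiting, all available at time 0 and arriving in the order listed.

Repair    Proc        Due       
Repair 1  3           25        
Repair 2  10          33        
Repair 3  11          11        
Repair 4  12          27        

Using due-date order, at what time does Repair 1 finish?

14

EDD (increasing due date): Repair 3 Repair 1 Repair 4 Repair 2.
Repair 3: 0→11
Repair 1: 11→14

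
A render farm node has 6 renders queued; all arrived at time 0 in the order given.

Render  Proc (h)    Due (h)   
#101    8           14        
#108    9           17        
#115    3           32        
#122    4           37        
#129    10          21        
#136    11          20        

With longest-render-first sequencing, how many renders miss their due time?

LPT (decreasing processing time): #136 #129 #108 #101 #122 #115.
#136: 0→11, due 20, tardiness 0
#129: 11→21, due 21, tardiness 0
#108: 21→30, due 17, tardiness 13
#101: 30→38, due 14, tardiness 24
#122: 38→42, due 37, tardiness 5
#115: 42→45, due 32, tardiness 13
Late renders: 4.

4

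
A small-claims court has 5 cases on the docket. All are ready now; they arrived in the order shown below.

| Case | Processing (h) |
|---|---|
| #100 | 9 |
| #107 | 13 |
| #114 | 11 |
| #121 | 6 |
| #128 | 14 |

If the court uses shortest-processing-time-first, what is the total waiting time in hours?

86

SPT (increasing processing time): #121 #100 #114 #107 #128.
#121: waits 0, runs 0→6
#100: waits 6, runs 6→15
#114: waits 15, runs 15→26
#107: waits 26, runs 26→39
#128: waits 39, runs 39→53
Sum = 0+6+15+26+39 = 86.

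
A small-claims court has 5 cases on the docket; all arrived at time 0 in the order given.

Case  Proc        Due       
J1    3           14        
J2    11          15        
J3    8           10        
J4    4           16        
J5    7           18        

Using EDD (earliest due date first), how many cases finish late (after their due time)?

EDD (increasing due date): J3 J1 J2 J4 J5.
J3: 0→8, due 10, tardiness 0
J1: 8→11, due 14, tardiness 0
J2: 11→22, due 15, tardiness 7
J4: 22→26, due 16, tardiness 10
J5: 26→33, due 18, tardiness 15
Late cases: 3.

3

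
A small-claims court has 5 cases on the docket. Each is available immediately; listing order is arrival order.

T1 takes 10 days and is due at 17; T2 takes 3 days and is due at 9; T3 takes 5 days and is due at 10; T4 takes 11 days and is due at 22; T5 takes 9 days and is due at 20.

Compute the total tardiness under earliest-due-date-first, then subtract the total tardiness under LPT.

EDD (increasing due date): T2 T3 T1 T5 T4.
T2: 0→3, due 9, tardiness 0
T3: 3→8, due 10, tardiness 0
T1: 8→18, due 17, tardiness 1
T5: 18→27, due 20, tardiness 7
T4: 27→38, due 22, tardiness 16
Sum = 0+0+1+7+16 = 24.
LPT (decreasing processing time): T4 T1 T5 T3 T2.
T4: 0→11, due 22, tardiness 0
T1: 11→21, due 17, tardiness 4
T5: 21→30, due 20, tardiness 10
T3: 30→35, due 10, tardiness 25
T2: 35→38, due 9, tardiness 29
Sum = 0+4+10+25+29 = 68.
Difference = 24 − 68 = -44.

-44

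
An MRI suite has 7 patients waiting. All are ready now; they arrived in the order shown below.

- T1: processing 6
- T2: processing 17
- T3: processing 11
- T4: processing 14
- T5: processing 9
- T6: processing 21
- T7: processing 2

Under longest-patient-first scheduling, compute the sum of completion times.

404

LPT (decreasing processing time): T6 T2 T4 T3 T5 T1 T7.
T6: 0→21
T2: 21→38
T4: 38→52
T3: 52→63
T5: 63→72
T1: 72→78
T7: 78→80
Sum = 21+38+52+63+72+78+80 = 404.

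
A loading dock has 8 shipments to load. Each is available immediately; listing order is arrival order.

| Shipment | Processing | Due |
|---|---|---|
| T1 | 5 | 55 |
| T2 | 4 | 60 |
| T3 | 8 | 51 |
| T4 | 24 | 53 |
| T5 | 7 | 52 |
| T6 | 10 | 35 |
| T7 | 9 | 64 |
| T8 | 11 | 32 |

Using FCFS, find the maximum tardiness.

FIFO (arrival order): T1 T2 T3 T4 T5 T6 T7 T8.
T1: 0→5, due 55, tardiness 0
T2: 5→9, due 60, tardiness 0
T3: 9→17, due 51, tardiness 0
T4: 17→41, due 53, tardiness 0
T5: 41→48, due 52, tardiness 0
T6: 48→58, due 35, tardiness 23
T7: 58→67, due 64, tardiness 3
T8: 67→78, due 32, tardiness 46
Maximum = 46.

46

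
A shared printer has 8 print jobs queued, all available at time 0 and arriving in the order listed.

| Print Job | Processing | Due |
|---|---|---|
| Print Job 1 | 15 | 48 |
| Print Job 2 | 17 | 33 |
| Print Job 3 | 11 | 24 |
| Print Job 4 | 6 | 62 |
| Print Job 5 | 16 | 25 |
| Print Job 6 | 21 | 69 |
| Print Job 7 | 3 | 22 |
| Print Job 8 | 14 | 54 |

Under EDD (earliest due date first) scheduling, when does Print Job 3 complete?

EDD (increasing due date): Print Job 7 Print Job 3 Print Job 5 Print Job 2 Print Job 1 Print Job 8 Print Job 4 Print Job 6.
Print Job 7: 0→3
Print Job 3: 3→14

14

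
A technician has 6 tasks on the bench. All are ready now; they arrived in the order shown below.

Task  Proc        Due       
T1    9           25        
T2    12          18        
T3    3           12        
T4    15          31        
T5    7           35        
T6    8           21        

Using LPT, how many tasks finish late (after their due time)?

5

LPT (decreasing processing time): T4 T2 T1 T6 T5 T3.
T4: 0→15, due 31, tardiness 0
T2: 15→27, due 18, tardiness 9
T1: 27→36, due 25, tardiness 11
T6: 36→44, due 21, tardiness 23
T5: 44→51, due 35, tardiness 16
T3: 51→54, due 12, tardiness 42
Late tasks: 5.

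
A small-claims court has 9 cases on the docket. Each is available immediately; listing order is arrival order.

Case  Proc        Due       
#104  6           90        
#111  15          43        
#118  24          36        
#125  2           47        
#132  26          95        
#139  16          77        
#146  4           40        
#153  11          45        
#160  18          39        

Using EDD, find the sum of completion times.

627

EDD (increasing due date): #118 #160 #146 #111 #153 #125 #139 #104 #132.
#118: 0→24
#160: 24→42
#146: 42→46
#111: 46→61
#153: 61→72
#125: 72→74
#139: 74→90
#104: 90→96
#132: 96→122
Sum = 24+42+46+61+72+74+90+96+122 = 627.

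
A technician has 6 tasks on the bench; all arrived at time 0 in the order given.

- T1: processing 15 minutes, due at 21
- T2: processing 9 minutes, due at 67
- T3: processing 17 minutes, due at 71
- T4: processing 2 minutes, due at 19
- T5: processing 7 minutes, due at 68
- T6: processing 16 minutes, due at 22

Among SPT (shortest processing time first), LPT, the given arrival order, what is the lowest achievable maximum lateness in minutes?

SPT (increasing processing time): T4 T5 T2 T1 T6 T3.
T4: 0→2, due 19, lateness -17
T5: 2→9, due 68, lateness -59
T2: 9→18, due 67, lateness -49
T1: 18→33, due 21, lateness 12
T6: 33→49, due 22, lateness 27
T3: 49→66, due 71, lateness -5
Maximum = 27.
LPT (decreasing processing time): T3 T6 T1 T2 T5 T4.
T3: 0→17, due 71, lateness -54
T6: 17→33, due 22, lateness 11
T1: 33→48, due 21, lateness 27
T2: 48→57, due 67, lateness -10
T5: 57→64, due 68, lateness -4
T4: 64→66, due 19, lateness 47
Maximum = 47.
FIFO (arrival order): T1 T2 T3 T4 T5 T6.
T1: 0→15, due 21, lateness -6
T2: 15→24, due 67, lateness -43
T3: 24→41, due 71, lateness -30
T4: 41→43, due 19, lateness 24
T5: 43→50, due 68, lateness -18
T6: 50→66, due 22, lateness 44
Maximum = 44.
SPT 27, LPT 47, FIFO 44 → minimum 27.

27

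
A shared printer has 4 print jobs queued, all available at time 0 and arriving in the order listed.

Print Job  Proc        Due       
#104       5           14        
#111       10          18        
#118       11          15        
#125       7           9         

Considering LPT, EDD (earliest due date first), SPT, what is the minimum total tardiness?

LPT (decreasing processing time): #118 #111 #125 #104.
#118: 0→11, due 15, tardiness 0
#111: 11→21, due 18, tardiness 3
#125: 21→28, due 9, tardiness 19
#104: 28→33, due 14, tardiness 19
Sum = 0+3+19+19 = 41.
EDD (increasing due date): #125 #104 #118 #111.
#125: 0→7, due 9, tardiness 0
#104: 7→12, due 14, tardiness 0
#118: 12→23, due 15, tardiness 8
#111: 23→33, due 18, tardiness 15
Sum = 0+0+8+15 = 23.
SPT (increasing processing time): #104 #125 #111 #118.
#104: 0→5, due 14, tardiness 0
#125: 5→12, due 9, tardiness 3
#111: 12→22, due 18, tardiness 4
#118: 22→33, due 15, tardiness 18
Sum = 0+3+4+18 = 25.
LPT 41, EDD 23, SPT 25 → minimum 23.

23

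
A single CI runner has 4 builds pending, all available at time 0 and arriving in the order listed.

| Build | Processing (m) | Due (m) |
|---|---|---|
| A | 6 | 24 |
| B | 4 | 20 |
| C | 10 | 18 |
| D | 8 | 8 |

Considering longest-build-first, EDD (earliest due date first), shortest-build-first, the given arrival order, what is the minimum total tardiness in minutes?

LPT (decreasing processing time): C D A B.
C: 0→10, due 18, tardiness 0
D: 10→18, due 8, tardiness 10
A: 18→24, due 24, tardiness 0
B: 24→28, due 20, tardiness 8
Sum = 0+10+0+8 = 18.
EDD (increasing due date): D C B A.
D: 0→8, due 8, tardiness 0
C: 8→18, due 18, tardiness 0
B: 18→22, due 20, tardiness 2
A: 22→28, due 24, tardiness 4
Sum = 0+0+2+4 = 6.
SPT (increasing processing time): B A D C.
B: 0→4, due 20, tardiness 0
A: 4→10, due 24, tardiness 0
D: 10→18, due 8, tardiness 10
C: 18→28, due 18, tardiness 10
Sum = 0+0+10+10 = 20.
FIFO (arrival order): A B C D.
A: 0→6, due 24, tardiness 0
B: 6→10, due 20, tardiness 0
C: 10→20, due 18, tardiness 2
D: 20→28, due 8, tardiness 20
Sum = 0+0+2+20 = 22.
LPT 18, EDD 6, SPT 20, FIFO 22 → minimum 6.

6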